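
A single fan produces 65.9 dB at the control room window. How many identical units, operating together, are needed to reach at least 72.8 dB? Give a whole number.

The shortfall is 72.8 − 65.9 = 6.9 dB, and N units add 10·log₁₀ N, so need 10·log₁₀ N ≥ 6.9.
N ≥ 10^(6.9/10) = 4.898, so N = 5.

5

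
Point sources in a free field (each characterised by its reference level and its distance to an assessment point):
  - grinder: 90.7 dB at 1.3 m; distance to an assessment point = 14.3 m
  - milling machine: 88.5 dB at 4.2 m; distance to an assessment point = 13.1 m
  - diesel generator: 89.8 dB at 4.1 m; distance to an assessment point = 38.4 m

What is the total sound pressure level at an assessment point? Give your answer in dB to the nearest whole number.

80 dB

Apply inverse-square spreading to bring every level to the receiver, then sum 10^(L/10).
grinder: 90.7 − 20·log₁₀(14.3/1.3) = 90.7 − 20.83 = 69.87 dB.
milling machine: 88.5 − 20·log₁₀(13.1/4.2) = 88.5 − 9.88 = 78.62 dB.
diesel generator: 89.8 − 20·log₁₀(38.4/4.1) = 89.8 − 19.43 = 70.37 dB.
Σ 10^(L/10) = 9.337e+07 → L_total = 10·log₁₀(9.337e+07) = 79.70 dB.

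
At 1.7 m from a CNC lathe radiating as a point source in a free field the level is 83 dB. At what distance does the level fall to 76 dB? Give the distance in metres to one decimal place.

Point-source spreading drops the level by 20·log₁₀(r₂/r₁); inverting, r₂/r₁ = 10^(ΔL/20).
r₂ = 1.7·10^((83−76)/20) = 1.7·10^(7.0/20) = 3.81 m.

3.8 m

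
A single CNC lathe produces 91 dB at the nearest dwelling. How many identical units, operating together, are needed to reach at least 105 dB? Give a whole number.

The shortfall is 105 − 91 = 14.0 dB, and N units add 10·log₁₀ N, so need 10·log₁₀ N ≥ 14.0.
N ≥ 10^(14.0/10) = 25.119, so N = 26.

26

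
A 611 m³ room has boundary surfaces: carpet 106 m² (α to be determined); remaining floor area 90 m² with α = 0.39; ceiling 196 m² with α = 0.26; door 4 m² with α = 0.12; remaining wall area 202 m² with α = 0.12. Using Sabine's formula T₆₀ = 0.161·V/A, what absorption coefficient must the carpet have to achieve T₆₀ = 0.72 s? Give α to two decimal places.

Required total absorption A = 0.161·611/0.72 = 136.63 m².
Absorption from the other surfaces = 90·0.39 + 196·0.26 + 4·0.12 + 202·0.12 = 110.78 m², so the carpet must supply 25.85 m² over 106 m².
α = 25.85/106 = 0.244.

0.24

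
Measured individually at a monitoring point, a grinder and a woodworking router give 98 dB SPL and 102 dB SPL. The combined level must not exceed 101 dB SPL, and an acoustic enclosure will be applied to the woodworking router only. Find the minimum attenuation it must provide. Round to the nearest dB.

Fixed contribution from the other source: Σ 10^(L/10) = 10^(98/10) = 6.310e+09 (98.00 dB SPL).
The limit corresponds to 10^(101/10) = 1.259e+10; subtracting the fixed part leaves 6.280e+09 for the woodworking router, i.e. 97.98 dB SPL.
Required insertion loss = 102 − 97.98 = 4.02 dB.

4 dB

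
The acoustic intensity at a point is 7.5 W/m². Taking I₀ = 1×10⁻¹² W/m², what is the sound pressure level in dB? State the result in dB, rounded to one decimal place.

L = 10·log₁₀(I/I₀) = 10·log₁₀(7.5/10⁻¹²) = 10·log₁₀(7.5×10^12).
L = 10·(0.8751 + 12) = 128.75 dB.

128.8 dB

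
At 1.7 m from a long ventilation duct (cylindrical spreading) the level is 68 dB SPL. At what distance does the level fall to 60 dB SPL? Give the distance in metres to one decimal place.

10.7 m

For a line source L₁ − L₂ = 10·log₁₀(r₂/r₁), so r₂ = r₁·10^((L₁−L₂)/10).
r₂ = 1.7·10^((68−60)/10) = 1.7·10^(8.0/10) = 10.73 m.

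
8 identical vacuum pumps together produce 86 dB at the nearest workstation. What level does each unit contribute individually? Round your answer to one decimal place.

77.0 dB

8 equal contributions raise the level by 10·log₁₀ 8 = 9.031 dB, so each unit alone gives 86 − 9.031.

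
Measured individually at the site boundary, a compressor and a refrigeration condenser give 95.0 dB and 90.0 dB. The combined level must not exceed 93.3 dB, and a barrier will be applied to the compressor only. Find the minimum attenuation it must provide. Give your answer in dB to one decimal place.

Everything except the compressor sums to 10^(90.0/10) = 1.000e+09 in linear terms, 90.00 dB.
To meet 93.3 dB overall, the treated compressor may contribute at most 10^(93.3/10) − 1.000e+09 = 1.138e+09, i.e. 90.56 dB.
Required insertion loss = 95.0 − 90.56 = 4.44 dB.

4.4 dB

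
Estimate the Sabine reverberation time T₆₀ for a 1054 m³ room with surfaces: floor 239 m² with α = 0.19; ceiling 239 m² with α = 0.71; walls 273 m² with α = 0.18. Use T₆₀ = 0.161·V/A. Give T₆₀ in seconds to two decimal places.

A = Σ Sᵢαᵢ = 239·0.19 + 239·0.71 + 273·0.18 = 264.24 m².
T₆₀ = 0.161·V/A = 0.161·1054/264.24 = 0.642 s.

0.64 s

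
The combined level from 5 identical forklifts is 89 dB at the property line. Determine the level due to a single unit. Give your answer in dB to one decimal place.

Dividing the total intensity by 5 lowers the level by 10·log₁₀ 5 = 6.990 dB: L₁ = 89 − 6.990.

82.0 dB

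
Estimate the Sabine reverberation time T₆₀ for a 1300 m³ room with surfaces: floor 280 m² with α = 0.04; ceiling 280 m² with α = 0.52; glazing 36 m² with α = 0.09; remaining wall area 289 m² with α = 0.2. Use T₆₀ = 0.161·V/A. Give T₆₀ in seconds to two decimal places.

0.96 s

Total absorption A = 280·0.04 + 280·0.52 + 36·0.09 + 289·0.2 = 217.84 m² sabins.
T₆₀ = 0.161·V/A = 0.161·1300/217.84 = 0.961 s.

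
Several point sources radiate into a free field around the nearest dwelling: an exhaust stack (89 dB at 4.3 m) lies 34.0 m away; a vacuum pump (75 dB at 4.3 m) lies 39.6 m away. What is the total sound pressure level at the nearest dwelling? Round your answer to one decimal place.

First find each source's level at the receiver (point-source: −20·log₁₀(r/r_ref)), then combine on an intensity basis.
exhaust stack: 89 − 20·log₁₀(34.0/4.3) = 89 − 17.96 = 71.04 dB.
vacuum pump: 75 − 20·log₁₀(39.6/4.3) = 75 − 19.28 = 55.72 dB.
Σ 10^(L/10) = 1.308e+07 → L_total = 10·log₁₀(1.308e+07) = 71.17 dB.

71.2 dB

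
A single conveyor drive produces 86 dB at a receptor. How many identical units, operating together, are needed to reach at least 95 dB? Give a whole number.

8

N identical sources give L₁ + 10·log₁₀ N, so require 10·log₁₀ N ≥ 95 − 86 = 9.0 dB.
N ≥ 10^(9.0/10) = 7.943, so N = 8.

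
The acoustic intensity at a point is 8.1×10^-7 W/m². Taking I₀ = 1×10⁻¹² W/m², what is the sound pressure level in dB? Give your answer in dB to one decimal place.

59.1 dB

Dividing by I₀ shifts the exponent by 12: I/I₀ = 8.1×10^5.
L = 10·(0.9085 + 5) = 59.08 dB.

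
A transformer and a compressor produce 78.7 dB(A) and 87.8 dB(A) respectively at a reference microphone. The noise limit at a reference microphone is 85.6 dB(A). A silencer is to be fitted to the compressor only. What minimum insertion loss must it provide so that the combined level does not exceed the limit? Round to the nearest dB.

Everything except the compressor sums to 10^(78.7/10) = 7.413e+07 in linear terms, 78.70 dB(A).
The limit corresponds to 10^(85.6/10) = 3.631e+08; subtracting the fixed part leaves 2.889e+08 for the compressor, i.e. 84.61 dB(A).
So the compressor must be reduced from 87.8 to 84.61 dB(A): IL = 3.19 dB.

3 dB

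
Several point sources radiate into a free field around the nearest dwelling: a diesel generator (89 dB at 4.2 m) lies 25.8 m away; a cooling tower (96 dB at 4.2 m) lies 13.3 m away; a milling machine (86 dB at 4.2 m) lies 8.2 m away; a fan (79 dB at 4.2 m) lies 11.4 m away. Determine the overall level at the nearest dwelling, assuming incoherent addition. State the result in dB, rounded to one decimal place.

Apply inverse-square spreading to bring every level to the receiver, then sum 10^(L/10).
diesel generator: 89 − 20·log₁₀(25.8/4.2) = 89 − 15.77 = 73.23 dB.
cooling tower: 96 − 20·log₁₀(13.3/4.2) = 96 − 10.01 = 85.99 dB.
milling machine: 86 − 20·log₁₀(8.2/4.2) = 86 − 5.81 = 80.19 dB.
fan: 79 − 20·log₁₀(11.4/4.2) = 79 − 8.67 = 70.33 dB.
Σ 10^(L/10) = 5.333e+08 → L_total = 10·log₁₀(5.333e+08) = 87.27 dB.

87.3 dB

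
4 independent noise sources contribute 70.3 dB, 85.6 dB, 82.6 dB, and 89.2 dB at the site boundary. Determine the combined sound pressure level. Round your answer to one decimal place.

Incoherent sources combine by intensity addition: L_total = 10·log₁₀(Σ 10^(L_i/10)).
Σ 10^(L/10) = 10^(70.3/10) + 10^(85.6/10) + 10^(82.6/10) + 10^(89.2/10) = 1.388e+09.
L_total = 10·log₁₀(1.388e+09) = 91.42 dB.

91.4 dB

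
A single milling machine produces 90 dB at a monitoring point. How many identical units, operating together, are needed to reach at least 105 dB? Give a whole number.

The shortfall is 105 − 90 = 15.0 dB, and N units add 10·log₁₀ N, so need 10·log₁₀ N ≥ 15.0.
N ≥ 10^(15.0/10) = 31.623, so N = 32.

32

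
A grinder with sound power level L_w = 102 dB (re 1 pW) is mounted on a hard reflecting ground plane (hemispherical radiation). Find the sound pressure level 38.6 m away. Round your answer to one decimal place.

The power spreads over a hemisphere of area 2π·r², so L_p = L_w − 10·log₁₀(2π·r²).
2π·r² = 9362 m², 10·log₁₀ of that is 39.714 dB.
L_p = 102 − 39.714 = 62.29 dB.

62.3 dB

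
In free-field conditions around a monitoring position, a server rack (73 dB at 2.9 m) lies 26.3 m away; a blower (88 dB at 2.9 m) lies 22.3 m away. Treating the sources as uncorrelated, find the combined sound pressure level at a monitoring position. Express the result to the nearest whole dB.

70 dB

Propagate each source to the receiver with L = L_ref − 20·log₁₀(r/r_ref), then add intensities.
server rack: 73 − 20·log₁₀(26.3/2.9) = 73 − 19.15 = 53.85 dB.
blower: 88 − 20·log₁₀(22.3/2.9) = 88 − 17.72 = 70.28 dB.
Σ 10^(L/10) = 1.091e+07 → L_total = 10·log₁₀(1.091e+07) = 70.38 dB.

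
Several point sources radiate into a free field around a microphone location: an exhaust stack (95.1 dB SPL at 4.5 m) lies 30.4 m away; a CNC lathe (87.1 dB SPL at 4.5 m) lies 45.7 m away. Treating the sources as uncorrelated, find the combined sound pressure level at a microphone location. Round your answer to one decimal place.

78.8 dB SPL

Propagate each source to the receiver with L = L_ref − 20·log₁₀(r/r_ref), then add intensities.
exhaust stack: 95.1 − 20·log₁₀(30.4/4.5) = 95.1 − 16.59 = 78.51 dB SPL.
CNC lathe: 87.1 − 20·log₁₀(45.7/4.5) = 87.1 − 20.13 = 66.97 dB SPL.
Σ 10^(L/10) = 7.588e+07 → L_total = 10·log₁₀(7.588e+07) = 78.80 dB SPL.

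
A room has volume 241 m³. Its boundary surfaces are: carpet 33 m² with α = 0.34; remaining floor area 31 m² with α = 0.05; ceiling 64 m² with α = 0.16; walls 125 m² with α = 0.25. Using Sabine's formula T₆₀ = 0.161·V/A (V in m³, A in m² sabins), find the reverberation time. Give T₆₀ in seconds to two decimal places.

0.72 s

Summing Sᵢαᵢ: 33·0.34 + 31·0.05 + 64·0.16 + 125·0.25 = 54.26 m².
T₆₀ = 0.161·V/A = 0.161·241/54.26 = 0.715 s.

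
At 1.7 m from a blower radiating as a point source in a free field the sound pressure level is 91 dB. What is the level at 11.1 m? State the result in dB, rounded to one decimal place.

Spherical spreading from a point source gives a 20·log₁₀(r₂/r₁) drop.
L₂ = 91 − 20·log₁₀(11.1/1.7) = 91 − 16.297 = 74.70 dB.

74.7 dB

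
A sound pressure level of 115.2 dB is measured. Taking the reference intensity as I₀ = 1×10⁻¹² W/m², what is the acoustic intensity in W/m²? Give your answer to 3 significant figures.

0.331 W/m²

I = I₀·10^(L/10) = 10⁻¹² × 10^(115.2/10) = 10^(-0.480).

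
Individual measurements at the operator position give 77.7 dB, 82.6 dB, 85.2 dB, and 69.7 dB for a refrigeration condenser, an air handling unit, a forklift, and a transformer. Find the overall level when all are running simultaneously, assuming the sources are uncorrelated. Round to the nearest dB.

88 dB

Incoherent sources combine by intensity addition: L_total = 10·log₁₀(Σ 10^(L_i/10)).
Σ 10^(L/10) = 10^(77.7/10) + 10^(82.6/10) + 10^(85.2/10) + 10^(69.7/10) = 5.813e+08.
L_total = 10·log₁₀(5.813e+08) = 87.64 dB.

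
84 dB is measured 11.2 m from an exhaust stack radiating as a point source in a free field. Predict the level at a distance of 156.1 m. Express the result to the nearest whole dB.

For a point source, L₂ = L₁ − 20·log₁₀(r₂/r₁).
L₂ = 84 − 20·log₁₀(156.1/11.2) = 84 − 22.884 = 61.12 dB.

61 dB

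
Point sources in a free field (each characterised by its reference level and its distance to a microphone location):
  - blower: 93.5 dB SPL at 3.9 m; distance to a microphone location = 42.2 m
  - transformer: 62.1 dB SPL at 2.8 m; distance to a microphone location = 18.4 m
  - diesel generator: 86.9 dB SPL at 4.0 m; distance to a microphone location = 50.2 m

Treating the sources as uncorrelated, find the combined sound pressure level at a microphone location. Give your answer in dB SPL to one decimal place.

73.5 dB SPL

Propagate each source to the receiver with L = L_ref − 20·log₁₀(r/r_ref), then add intensities.
blower: 93.5 − 20·log₁₀(42.2/3.9) = 93.5 − 20.68 = 72.82 dB SPL.
transformer: 62.1 − 20·log₁₀(18.4/2.8) = 62.1 − 16.35 = 45.75 dB SPL.
diesel generator: 86.9 − 20·log₁₀(50.2/4.0) = 86.9 − 21.97 = 64.93 dB SPL.
Σ 10^(L/10) = 2.227e+07 → L_total = 10·log₁₀(2.227e+07) = 73.48 dB SPL.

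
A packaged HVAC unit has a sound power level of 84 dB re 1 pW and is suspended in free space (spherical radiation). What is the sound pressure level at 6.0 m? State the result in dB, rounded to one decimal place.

The power spreads over a sphere of area 4π·r², so L_p = L_w − 10·log₁₀(4π·r²).
4π·r² = 452.4 m², 10·log₁₀ of that is 26.555 dB.
L_p = 84 − 26.555 = 57.44 dB.

57.4 dB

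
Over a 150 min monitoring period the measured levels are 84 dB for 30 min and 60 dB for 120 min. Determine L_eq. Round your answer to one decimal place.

The energy average is taken in the linear domain: L_eq = 10·log₁₀[(Σ tᵢ·10^(Lᵢ/10))/T], T = 150 min.
Σ tᵢ·10^(Lᵢ/10) = 30·10^(84/10) + 120·10^(60/10) = 7.656e+09.
L_eq = 10·log₁₀(7.656e+09/150) = 77.08 dB.

77.1 dB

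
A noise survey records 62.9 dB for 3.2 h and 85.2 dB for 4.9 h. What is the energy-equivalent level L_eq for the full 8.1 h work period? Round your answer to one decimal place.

83.0 dB

Weight each interval's intensity by its duration and average over T = 8.1 h:
Σ tᵢ·10^(Lᵢ/10) = 3.2·10^(62.9/10) + 4.9·10^(85.2/10) = 1.629e+09.
L_eq = 10·log₁₀(1.629e+09/8.1) = 83.03 dB.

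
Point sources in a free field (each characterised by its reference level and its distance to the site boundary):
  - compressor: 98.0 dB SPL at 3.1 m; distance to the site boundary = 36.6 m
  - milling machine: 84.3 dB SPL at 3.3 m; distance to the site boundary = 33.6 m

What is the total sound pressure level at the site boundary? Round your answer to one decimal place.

Apply inverse-square spreading to bring every level to the receiver, then sum 10^(L/10).
compressor: 98.0 − 20·log₁₀(36.6/3.1) = 98.0 − 21.44 = 76.56 dB SPL.
milling machine: 84.3 − 20·log₁₀(33.6/3.3) = 84.3 − 20.16 = 64.14 dB SPL.
Σ 10^(L/10) = 4.786e+07 → L_total = 10·log₁₀(4.786e+07) = 76.80 dB SPL.

76.8 dB SPL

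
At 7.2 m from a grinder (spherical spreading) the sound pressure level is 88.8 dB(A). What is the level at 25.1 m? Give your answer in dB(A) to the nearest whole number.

For a point source, L₂ = L₁ − 20·log₁₀(r₂/r₁).
L₂ = 88.8 − 20·log₁₀(25.1/7.2) = 88.8 − 10.847 = 77.95 dB(A).

78 dB(A)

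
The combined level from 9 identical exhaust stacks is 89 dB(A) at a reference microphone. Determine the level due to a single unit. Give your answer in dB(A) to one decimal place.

79.5 dB(A)

For N identical incoherent sources L_total = L₁ + 10·log₁₀ N, so L₁ = 89 − 10·log₁₀(9) = 89 − 9.542.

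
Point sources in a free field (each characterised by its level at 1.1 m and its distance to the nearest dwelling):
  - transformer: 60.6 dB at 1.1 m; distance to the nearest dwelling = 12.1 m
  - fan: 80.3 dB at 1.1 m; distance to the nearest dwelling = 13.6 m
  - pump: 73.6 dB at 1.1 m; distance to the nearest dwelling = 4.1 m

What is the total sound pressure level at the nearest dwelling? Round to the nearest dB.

First find each source's level at the receiver (point-source: −20·log₁₀(r/r_ref)), then combine on an intensity basis.
transformer: 60.6 − 20·log₁₀(12.1/1.1) = 60.6 − 20.83 = 39.77 dB.
fan: 80.3 − 20·log₁₀(13.6/1.1) = 80.3 − 21.84 = 58.46 dB.
pump: 73.6 − 20·log₁₀(4.1/1.1) = 73.6 − 11.43 = 62.17 dB.
Σ 10^(L/10) = 2.359e+06 → L_total = 10·log₁₀(2.359e+06) = 63.73 dB.

64 dB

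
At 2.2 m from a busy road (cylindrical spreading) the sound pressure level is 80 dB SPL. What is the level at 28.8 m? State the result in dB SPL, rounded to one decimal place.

Cylindrical spreading from a line source gives a 10·log₁₀(r₂/r₁) drop.
L₂ = 80 − 10·log₁₀(28.8/2.2) = 80 − 11.170 = 68.83 dB SPL.

68.8 dB SPL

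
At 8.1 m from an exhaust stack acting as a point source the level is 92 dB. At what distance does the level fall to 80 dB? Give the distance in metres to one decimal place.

Point-source spreading drops the level by 20·log₁₀(r₂/r₁); inverting, r₂/r₁ = 10^(ΔL/20).
r₂ = 8.1·10^((92−80)/20) = 8.1·10^(12.0/20) = 32.25 m.

32.2 m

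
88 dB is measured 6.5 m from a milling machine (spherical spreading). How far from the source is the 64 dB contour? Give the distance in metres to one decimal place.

103.0 m

For a point source L₁ − L₂ = 20·log₁₀(r₂/r₁), so r₂ = r₁·10^((L₁−L₂)/20).
r₂ = 6.5·10^((88−64)/20) = 6.5·10^(24.0/20) = 103.02 m.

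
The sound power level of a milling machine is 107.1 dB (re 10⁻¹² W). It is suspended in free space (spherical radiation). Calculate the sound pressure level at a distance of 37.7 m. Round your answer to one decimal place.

Free-field spherical radiation: L_p = L_w − 10·log₁₀(4π·r²), r = 37.7 m.
4π·r² = 1.786e+04 m², 10·log₁₀ of that is 42.519 dB.
L_p = 107.1 − 42.519 = 64.58 dB.

64.6 dB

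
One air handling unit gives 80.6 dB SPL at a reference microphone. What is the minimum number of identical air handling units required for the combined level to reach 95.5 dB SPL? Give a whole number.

Need L₁ + 10·log₁₀ N ≥ 95.5, i.e. log₁₀ N ≥ 1.49.
N ≥ 10^(14.9/10) = 30.903, so N = 31.

31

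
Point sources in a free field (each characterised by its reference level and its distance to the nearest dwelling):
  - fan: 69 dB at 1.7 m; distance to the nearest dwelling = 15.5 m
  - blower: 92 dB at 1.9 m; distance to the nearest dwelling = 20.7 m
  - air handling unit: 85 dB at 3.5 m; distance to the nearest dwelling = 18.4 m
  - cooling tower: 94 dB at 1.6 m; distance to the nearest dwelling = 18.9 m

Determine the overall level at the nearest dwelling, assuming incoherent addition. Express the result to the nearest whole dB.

76 dB

Propagate each source to the receiver with L = L_ref − 20·log₁₀(r/r_ref), then add intensities.
fan: 69 − 20·log₁₀(15.5/1.7) = 69 − 19.20 = 49.80 dB.
blower: 92 − 20·log₁₀(20.7/1.9) = 92 − 20.74 = 71.26 dB.
air handling unit: 85 − 20·log₁₀(18.4/3.5) = 85 − 14.41 = 70.59 dB.
cooling tower: 94 − 20·log₁₀(18.9/1.6) = 94 − 21.45 = 72.55 dB.
Σ 10^(L/10) = 4.289e+07 → L_total = 10·log₁₀(4.289e+07) = 76.32 dB.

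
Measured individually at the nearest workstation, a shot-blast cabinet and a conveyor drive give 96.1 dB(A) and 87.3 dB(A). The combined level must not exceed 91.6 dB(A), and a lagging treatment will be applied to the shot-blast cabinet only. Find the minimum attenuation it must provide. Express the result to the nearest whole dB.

Everything except the shot-blast cabinet sums to 10^(87.3/10) = 5.370e+08 in linear terms, 87.30 dB(A).
To meet 91.6 dB(A) overall, the treated shot-blast cabinet may contribute at most 10^(91.6/10) − 5.370e+08 = 9.084e+08, i.e. 89.58 dB(A).
So the shot-blast cabinet must be reduced from 96.1 to 89.58 dB(A): IL = 6.52 dB.

7 dB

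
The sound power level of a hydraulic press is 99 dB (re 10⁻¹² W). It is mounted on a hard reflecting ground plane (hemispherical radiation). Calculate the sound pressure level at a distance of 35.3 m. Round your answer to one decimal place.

The power spreads over a hemisphere of area 2π·r², so L_p = L_w − 10·log₁₀(2π·r²).
2π·r² = 7829 m², 10·log₁₀ of that is 38.937 dB.
L_p = 99 − 38.937 = 60.06 dB.

60.1 dB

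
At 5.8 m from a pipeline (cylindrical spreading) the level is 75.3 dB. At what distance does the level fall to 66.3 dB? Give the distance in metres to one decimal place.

Line-source spreading drops the level by 10·log₁₀(r₂/r₁); inverting, r₂/r₁ = 10^(ΔL/10).
r₂ = 5.8·10^((75.3−66.3)/10) = 5.8·10^(9.0/10) = 46.07 m.

46.1 m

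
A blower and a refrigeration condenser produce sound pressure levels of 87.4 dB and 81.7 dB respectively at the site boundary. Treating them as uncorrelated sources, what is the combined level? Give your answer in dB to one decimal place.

88.4 dB

For uncorrelated sources the intensities add, so convert each level to linear form, sum, and take 10·log₁₀ of the total.
Σ 10^(L/10) = 10^(87.4/10) + 10^(81.7/10) = 6.975e+08.
L_total = 10·log₁₀(6.975e+08) = 88.44 dB.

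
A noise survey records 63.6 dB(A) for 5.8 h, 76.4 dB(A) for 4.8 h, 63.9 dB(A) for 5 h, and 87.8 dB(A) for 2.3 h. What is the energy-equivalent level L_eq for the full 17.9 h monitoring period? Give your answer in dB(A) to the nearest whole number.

Weight each interval's intensity by its duration and average over T = 17.9 h:
Σ tᵢ·10^(Lᵢ/10) = 5.8·10^(63.6/10) + 4.8·10^(76.4/10) + 5·10^(63.9/10) + 2.3·10^(87.8/10) = 1.621e+09.
L_eq = 10·log₁₀(1.621e+09/17.9) = 79.57 dB(A).

80 dB(A)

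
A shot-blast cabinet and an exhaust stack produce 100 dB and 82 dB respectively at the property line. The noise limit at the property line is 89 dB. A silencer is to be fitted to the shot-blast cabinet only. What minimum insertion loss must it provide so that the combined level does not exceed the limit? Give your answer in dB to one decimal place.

Fixed contribution from the other source: Σ 10^(L/10) = 10^(82/10) = 1.585e+08 (82.00 dB).
The limit corresponds to 10^(89/10) = 7.943e+08; subtracting the fixed part leaves 6.358e+08 for the shot-blast cabinet, i.e. 88.03 dB.
So the shot-blast cabinet must be reduced from 100 to 88.03 dB: IL = 11.97 dB.

12.0 dB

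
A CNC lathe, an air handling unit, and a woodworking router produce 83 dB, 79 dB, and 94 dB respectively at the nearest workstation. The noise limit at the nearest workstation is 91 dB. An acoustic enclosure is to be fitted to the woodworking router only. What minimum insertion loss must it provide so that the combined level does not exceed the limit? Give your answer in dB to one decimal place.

4.1 dB

The untreated sources together contribute 10^(83/10) + 10^(79/10) = 2.790e+08, i.e. 84.46 dB.
The limit corresponds to 10^(91/10) = 1.259e+09; subtracting the fixed part leaves 9.800e+08 for the woodworking router, i.e. 89.91 dB.
Required insertion loss = 94 − 89.91 = 4.09 dB.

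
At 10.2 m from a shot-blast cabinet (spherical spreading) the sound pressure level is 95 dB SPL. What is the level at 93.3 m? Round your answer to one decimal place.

75.8 dB SPL

Point-source attenuation: ΔL = 20·log₁₀(r₂/r₁) = 20·log₁₀(93.3/10.2) = 19.226 dB.
L₂ = 95 − 20·log₁₀(93.3/10.2) = 95 − 19.226 = 75.77 dB SPL.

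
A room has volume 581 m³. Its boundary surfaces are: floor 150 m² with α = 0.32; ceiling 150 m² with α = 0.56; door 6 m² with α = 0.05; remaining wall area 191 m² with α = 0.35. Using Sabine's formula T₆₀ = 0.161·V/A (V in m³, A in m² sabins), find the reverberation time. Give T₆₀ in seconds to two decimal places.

0.47 s

A = Σ Sᵢαᵢ = 150·0.32 + 150·0.56 + 6·0.05 + 191·0.35 = 199.15 m².
T₆₀ = 0.161 × 581 / 199.15 = 0.470 s.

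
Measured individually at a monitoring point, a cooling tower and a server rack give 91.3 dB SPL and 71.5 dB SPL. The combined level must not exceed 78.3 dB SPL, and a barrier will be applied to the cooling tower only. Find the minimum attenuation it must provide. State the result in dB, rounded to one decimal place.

Fixed contribution from the other source: Σ 10^(L/10) = 10^(71.5/10) = 1.413e+07 (71.50 dB SPL).
The limit corresponds to 10^(78.3/10) = 6.761e+07; subtracting the fixed part leaves 5.348e+07 for the cooling tower, i.e. 77.28 dB SPL.
So the cooling tower must be reduced from 91.3 to 77.28 dB SPL: IL = 14.02 dB.

14.0 dB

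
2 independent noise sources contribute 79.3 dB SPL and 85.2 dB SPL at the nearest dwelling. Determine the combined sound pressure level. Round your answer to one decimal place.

For uncorrelated sources the intensities add, so convert each level to linear form, sum, and take 10·log₁₀ of the total.
Σ 10^(L/10) = 10^(79.3/10) + 10^(85.2/10) = 4.162e+08.
L_total = 10·log₁₀(4.162e+08) = 86.19 dB SPL.

86.2 dB SPL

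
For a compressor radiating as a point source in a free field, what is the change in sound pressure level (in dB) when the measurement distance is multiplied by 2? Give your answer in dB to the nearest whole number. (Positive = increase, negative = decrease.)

A point source loses 6 dB per doubling of distance; generally ΔL = −20·log₁₀(r₂/r₁).
ΔL = −20·log₁₀(2) = -6.02 dB.

-6 dB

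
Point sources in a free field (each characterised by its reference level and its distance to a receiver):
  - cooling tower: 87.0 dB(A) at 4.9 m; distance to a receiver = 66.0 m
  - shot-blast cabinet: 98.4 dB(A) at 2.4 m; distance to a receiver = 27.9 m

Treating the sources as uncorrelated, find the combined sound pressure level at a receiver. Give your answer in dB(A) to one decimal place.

Apply inverse-square spreading to bring every level to the receiver, then sum 10^(L/10).
cooling tower: 87.0 − 20·log₁₀(66.0/4.9) = 87.0 − 22.59 = 64.41 dB(A).
shot-blast cabinet: 98.4 − 20·log₁₀(27.9/2.4) = 98.4 − 21.31 = 77.09 dB(A).
Σ 10^(L/10) = 5.396e+07 → L_total = 10·log₁₀(5.396e+07) = 77.32 dB(A).

77.3 dB(A)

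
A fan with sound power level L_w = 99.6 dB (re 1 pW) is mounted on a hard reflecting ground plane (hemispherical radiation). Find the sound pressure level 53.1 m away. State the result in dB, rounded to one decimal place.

57.1 dB

Free-field hemispherical radiation: L_p = L_w − 10·log₁₀(2π·r²), r = 53.1 m.
2π·r² = 1.772e+04 m², 10·log₁₀ of that is 42.484 dB.
L_p = 99.6 − 42.484 = 57.12 dB.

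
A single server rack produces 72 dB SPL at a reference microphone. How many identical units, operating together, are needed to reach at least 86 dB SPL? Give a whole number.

Need L₁ + 10·log₁₀ N ≥ 86, i.e. log₁₀ N ≥ 1.40.
N ≥ 10^(14.0/10) = 25.119, so N = 26.

26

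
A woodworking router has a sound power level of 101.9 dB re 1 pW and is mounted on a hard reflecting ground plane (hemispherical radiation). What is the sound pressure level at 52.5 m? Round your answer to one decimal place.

59.5 dB

L_p = L_w − 10·log₁₀(2π·r²) with r = 52.5 m.
2π·r² = 1.732e+04 m², 10·log₁₀ of that is 42.385 dB.
L_p = 101.9 − 42.385 = 59.52 dB.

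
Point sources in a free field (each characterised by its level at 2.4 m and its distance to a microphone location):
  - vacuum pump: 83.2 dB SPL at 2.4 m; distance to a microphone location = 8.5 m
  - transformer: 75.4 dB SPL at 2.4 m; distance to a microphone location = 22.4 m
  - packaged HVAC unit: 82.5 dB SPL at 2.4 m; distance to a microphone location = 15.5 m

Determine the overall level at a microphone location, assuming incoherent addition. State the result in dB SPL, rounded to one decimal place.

73.3 dB SPL

Propagate each source to the receiver with L = L_ref − 20·log₁₀(r/r_ref), then add intensities.
vacuum pump: 83.2 − 20·log₁₀(8.5/2.4) = 83.2 − 10.98 = 72.22 dB SPL.
transformer: 75.4 − 20·log₁₀(22.4/2.4) = 75.4 − 19.40 = 56.00 dB SPL.
packaged HVAC unit: 82.5 − 20·log₁₀(15.5/2.4) = 82.5 − 16.20 = 66.30 dB SPL.
Σ 10^(L/10) = 2.132e+07 → L_total = 10·log₁₀(2.132e+07) = 73.29 dB SPL.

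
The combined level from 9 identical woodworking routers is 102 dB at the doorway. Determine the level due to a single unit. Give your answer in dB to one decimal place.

92.5 dB

For N identical incoherent sources L_total = L₁ + 10·log₁₀ N, so L₁ = 102 − 10·log₁₀(9) = 102 − 9.542.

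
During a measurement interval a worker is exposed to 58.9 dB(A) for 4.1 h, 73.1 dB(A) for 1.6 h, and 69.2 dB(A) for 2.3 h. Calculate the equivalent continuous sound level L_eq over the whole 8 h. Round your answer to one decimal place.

L_eq = 10·log₁₀[(1/T)·Σ tᵢ·10^(Lᵢ/10)] with T = 8 h.
Σ tᵢ·10^(Lᵢ/10) = 4.1·10^(58.9/10) + 1.6·10^(73.1/10) + 2.3·10^(69.2/10) = 5.498e+07.
L_eq = 10·log₁₀(5.498e+07/8) = 68.37 dB(A).

68.4 dB(A)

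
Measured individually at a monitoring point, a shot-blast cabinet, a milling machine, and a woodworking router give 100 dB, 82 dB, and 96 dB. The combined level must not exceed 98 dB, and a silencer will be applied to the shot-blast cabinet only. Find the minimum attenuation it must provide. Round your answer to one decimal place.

The untreated sources together contribute 10^(82/10) + 10^(96/10) = 4.140e+09, i.e. 96.17 dB.
To meet 98 dB overall, the treated shot-blast cabinet may contribute at most 10^(98/10) − 4.140e+09 = 2.170e+09, i.e. 93.36 dB.
Required insertion loss = 100 − 93.36 = 6.64 dB.

6.6 dB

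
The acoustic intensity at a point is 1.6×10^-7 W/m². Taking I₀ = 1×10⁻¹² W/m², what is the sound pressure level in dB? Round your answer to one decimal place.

I/I₀ = 1.6×10^-7/10⁻¹² = 1.6×10^5, and L = 10·log₁₀(I/I₀).
L = 10·(0.2041 + 5) = 52.04 dB.

52.0 dB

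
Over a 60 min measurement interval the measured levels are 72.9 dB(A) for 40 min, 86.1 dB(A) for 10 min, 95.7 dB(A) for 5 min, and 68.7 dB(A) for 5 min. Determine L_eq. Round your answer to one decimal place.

85.9 dB(A)

Weight each interval's intensity by its duration and average over T = 60 min:
Σ tᵢ·10^(Lᵢ/10) = 40·10^(72.9/10) + 10·10^(86.1/10) + 5·10^(95.7/10) + 5·10^(68.7/10) = 2.347e+10.
L_eq = 10·log₁₀(2.347e+10/60) = 85.92 dB(A).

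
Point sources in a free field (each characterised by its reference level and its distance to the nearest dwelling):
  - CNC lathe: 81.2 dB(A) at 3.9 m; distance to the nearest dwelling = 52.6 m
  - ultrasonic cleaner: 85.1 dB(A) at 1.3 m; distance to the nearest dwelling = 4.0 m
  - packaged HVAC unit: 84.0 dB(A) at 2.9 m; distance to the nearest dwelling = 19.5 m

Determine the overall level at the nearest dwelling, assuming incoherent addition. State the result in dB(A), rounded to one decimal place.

76.1 dB(A)

Propagate each source to the receiver with L = L_ref − 20·log₁₀(r/r_ref), then add intensities.
CNC lathe: 81.2 − 20·log₁₀(52.6/3.9) = 81.2 − 22.60 = 58.60 dB(A).
ultrasonic cleaner: 85.1 − 20·log₁₀(4.0/1.3) = 85.1 − 9.76 = 75.34 dB(A).
packaged HVAC unit: 84.0 − 20·log₁₀(19.5/2.9) = 84.0 − 16.55 = 67.45 dB(A).
Σ 10^(L/10) = 4.046e+07 → L_total = 10·log₁₀(4.046e+07) = 76.07 dB(A).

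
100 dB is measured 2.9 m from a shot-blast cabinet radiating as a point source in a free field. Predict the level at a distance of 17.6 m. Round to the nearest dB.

84 dB

For a point source, L₂ = L₁ − 20·log₁₀(r₂/r₁).
L₂ = 100 − 20·log₁₀(17.6/2.9) = 100 − 15.662 = 84.34 dB.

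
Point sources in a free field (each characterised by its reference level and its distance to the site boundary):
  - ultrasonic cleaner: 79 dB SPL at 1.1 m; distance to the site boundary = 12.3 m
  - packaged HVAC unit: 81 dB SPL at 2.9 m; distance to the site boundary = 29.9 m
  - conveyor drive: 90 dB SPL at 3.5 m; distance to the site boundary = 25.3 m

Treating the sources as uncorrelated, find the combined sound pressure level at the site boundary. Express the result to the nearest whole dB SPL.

Apply inverse-square spreading to bring every level to the receiver, then sum 10^(L/10).
ultrasonic cleaner: 79 − 20·log₁₀(12.3/1.1) = 79 − 20.97 = 58.03 dB SPL.
packaged HVAC unit: 81 − 20·log₁₀(29.9/2.9) = 81 − 20.27 = 60.73 dB SPL.
conveyor drive: 90 − 20·log₁₀(25.3/3.5) = 90 − 17.18 = 72.82 dB SPL.
Σ 10^(L/10) = 2.096e+07 → L_total = 10·log₁₀(2.096e+07) = 73.21 dB SPL.

73 dB SPL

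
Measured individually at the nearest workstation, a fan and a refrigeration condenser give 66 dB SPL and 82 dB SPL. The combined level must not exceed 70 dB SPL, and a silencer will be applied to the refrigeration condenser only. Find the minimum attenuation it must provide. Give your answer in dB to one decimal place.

Everything except the refrigeration condenser sums to 10^(66/10) = 3.981e+06 in linear terms, 66.00 dB SPL.
To meet 70 dB SPL overall, the treated refrigeration condenser may contribute at most 10^(70/10) − 3.981e+06 = 6.019e+06, i.e. 67.80 dB SPL.
Required insertion loss = 82 − 67.80 = 14.20 dB.

14.2 dB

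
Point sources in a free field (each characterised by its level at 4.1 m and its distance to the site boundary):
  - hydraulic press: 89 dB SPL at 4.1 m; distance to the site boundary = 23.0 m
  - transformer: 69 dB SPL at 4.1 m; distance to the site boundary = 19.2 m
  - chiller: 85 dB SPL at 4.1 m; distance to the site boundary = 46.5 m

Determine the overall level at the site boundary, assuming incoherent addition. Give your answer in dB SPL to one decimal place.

Apply inverse-square spreading to bring every level to the receiver, then sum 10^(L/10).
hydraulic press: 89 − 20·log₁₀(23.0/4.1) = 89 − 14.98 = 74.02 dB SPL.
transformer: 69 − 20·log₁₀(19.2/4.1) = 69 − 13.41 = 55.59 dB SPL.
chiller: 85 − 20·log₁₀(46.5/4.1) = 85 − 21.09 = 63.91 dB SPL.
Σ 10^(L/10) = 2.806e+07 → L_total = 10·log₁₀(2.806e+07) = 74.48 dB SPL.

74.5 dB SPL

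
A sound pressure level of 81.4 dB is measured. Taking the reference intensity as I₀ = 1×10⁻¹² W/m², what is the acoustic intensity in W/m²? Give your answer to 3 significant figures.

0.000138 W/m²

L = 10·log₁₀(I/I₀) ⇒ I = I₀·10^(L/10) = 10⁻¹² × 10^8.14.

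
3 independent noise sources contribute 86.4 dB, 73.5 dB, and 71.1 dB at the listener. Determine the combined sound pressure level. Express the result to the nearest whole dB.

87 dB

For uncorrelated sources the intensities add, so convert each level to linear form, sum, and take 10·log₁₀ of the total.
Σ 10^(L/10) = 10^(86.4/10) + 10^(73.5/10) + 10^(71.1/10) = 4.718e+08.
L_total = 10·log₁₀(4.718e+08) = 86.74 dB.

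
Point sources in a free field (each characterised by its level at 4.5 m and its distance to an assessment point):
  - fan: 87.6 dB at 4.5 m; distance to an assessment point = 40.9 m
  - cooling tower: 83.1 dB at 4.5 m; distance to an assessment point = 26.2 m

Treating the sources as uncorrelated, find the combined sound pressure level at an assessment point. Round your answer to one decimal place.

Propagate each source to the receiver with L = L_ref − 20·log₁₀(r/r_ref), then add intensities.
fan: 87.6 − 20·log₁₀(40.9/4.5) = 87.6 − 19.17 = 68.43 dB.
cooling tower: 83.1 − 20·log₁₀(26.2/4.5) = 83.1 − 15.30 = 67.80 dB.
Σ 10^(L/10) = 1.299e+07 → L_total = 10·log₁₀(1.299e+07) = 71.14 dB.

71.1 dB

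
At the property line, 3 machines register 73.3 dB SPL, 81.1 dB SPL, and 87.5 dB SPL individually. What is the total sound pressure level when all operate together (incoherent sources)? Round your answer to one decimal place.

For uncorrelated sources the intensities add, so convert each level to linear form, sum, and take 10·log₁₀ of the total.
Σ 10^(L/10) = 10^(73.3/10) + 10^(81.1/10) + 10^(87.5/10) = 7.125e+08.
L_total = 10·log₁₀(7.125e+08) = 88.53 dB SPL.

88.5 dB SPL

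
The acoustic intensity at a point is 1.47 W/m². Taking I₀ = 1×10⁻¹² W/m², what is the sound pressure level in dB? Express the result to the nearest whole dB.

Dividing by I₀ shifts the exponent by 12: I/I₀ = 1.47×10^12.
L = 10·(0.1673 + 12) = 121.67 dB.

122 dB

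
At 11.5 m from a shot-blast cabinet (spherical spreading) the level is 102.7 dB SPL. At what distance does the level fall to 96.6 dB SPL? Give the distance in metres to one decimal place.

23.2 m

For a point source L₁ − L₂ = 20·log₁₀(r₂/r₁), so r₂ = r₁·10^((L₁−L₂)/20).
r₂ = 11.5·10^((102.7−96.6)/20) = 11.5·10^(6.1/20) = 23.21 m.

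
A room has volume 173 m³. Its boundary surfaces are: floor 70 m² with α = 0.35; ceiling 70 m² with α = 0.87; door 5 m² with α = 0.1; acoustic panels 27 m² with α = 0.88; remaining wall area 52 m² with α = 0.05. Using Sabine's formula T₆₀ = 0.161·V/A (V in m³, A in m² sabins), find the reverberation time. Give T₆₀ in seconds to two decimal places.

A = Σ Sᵢαᵢ = 70·0.35 + 70·0.87 + 5·0.1 + 27·0.88 + 52·0.05 = 112.26 m².
T₆₀ = 0.161 × 173 / 112.26 = 0.248 s.

0.25 s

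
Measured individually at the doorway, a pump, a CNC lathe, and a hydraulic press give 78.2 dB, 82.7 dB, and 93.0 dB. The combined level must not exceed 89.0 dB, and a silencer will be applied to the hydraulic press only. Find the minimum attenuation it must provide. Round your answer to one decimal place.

5.7 dB

Fixed contribution from the other sources: Σ 10^(L/10) = 10^(78.2/10) + 10^(82.7/10) = 2.523e+08 (84.02 dB).
To meet 89.0 dB overall, the treated hydraulic press may contribute at most 10^(89.0/10) − 2.523e+08 = 5.421e+08, i.e. 87.34 dB.
Required insertion loss = 93.0 − 87.34 = 5.66 dB.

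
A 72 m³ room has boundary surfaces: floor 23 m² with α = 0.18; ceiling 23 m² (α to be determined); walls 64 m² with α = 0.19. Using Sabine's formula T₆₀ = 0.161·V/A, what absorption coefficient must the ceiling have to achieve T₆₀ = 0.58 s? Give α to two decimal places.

A = 0.161·V/T₆₀ = 0.161·72/0.58 = 19.99 m² sabins.
Absorption from the other surfaces = 23·0.18 + 64·0.19 = 16.30 m², so the ceiling must supply 3.69 m² over 23 m².
α = 3.69/23 = 0.160.

0.16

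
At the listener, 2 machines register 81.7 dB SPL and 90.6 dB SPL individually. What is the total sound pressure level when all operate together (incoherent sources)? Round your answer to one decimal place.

91.1 dB SPL

For uncorrelated sources the intensities add, so convert each level to linear form, sum, and take 10·log₁₀ of the total.
Σ 10^(L/10) = 10^(81.7/10) + 10^(90.6/10) = 1.296e+09.
L_total = 10·log₁₀(1.296e+09) = 91.13 dB SPL.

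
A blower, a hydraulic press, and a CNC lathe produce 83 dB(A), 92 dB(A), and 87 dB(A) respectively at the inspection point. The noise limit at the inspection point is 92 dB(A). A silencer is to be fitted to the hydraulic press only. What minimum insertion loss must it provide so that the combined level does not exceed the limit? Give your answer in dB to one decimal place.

2.5 dB

Fixed contribution from the other sources: Σ 10^(L/10) = 10^(83/10) + 10^(87/10) = 7.007e+08 (88.46 dB(A)).
The limit corresponds to 10^(92/10) = 1.585e+09; subtracting the fixed part leaves 8.842e+08 for the hydraulic press, i.e. 89.47 dB(A).
Required insertion loss = 92 − 89.47 = 2.53 dB.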